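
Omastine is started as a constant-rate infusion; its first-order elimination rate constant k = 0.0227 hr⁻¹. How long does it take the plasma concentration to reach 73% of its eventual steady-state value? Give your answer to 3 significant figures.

f = 1 − e^(−kt)  ⇒  t = −ln(1 − f) / k
t = −ln(1 − 0.73) / 0.02270 = 1.309 / 0.02270 ≈ 57.7 hours

57.7 hours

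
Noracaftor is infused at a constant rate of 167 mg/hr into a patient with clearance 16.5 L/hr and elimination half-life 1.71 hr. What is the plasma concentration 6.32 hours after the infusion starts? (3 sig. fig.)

Css = rate / CL = 167 / 16.5 = 10.12 mg/L
k = ln 2 / 1.71 = 0.4053 hr⁻¹
C(t) = Css (1 − e^(−kt)) = 10.12 × (1 − e^(−2.562)) = 10.12 × 0.9228 ≈ 9.34 mg/L

9.34 mg/L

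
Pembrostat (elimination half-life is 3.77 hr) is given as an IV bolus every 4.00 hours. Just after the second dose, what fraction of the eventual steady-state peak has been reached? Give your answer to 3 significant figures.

k = ln 2 / 3.77 = 0.1839 hr⁻¹
f_n = 1 − e^(−nkτ) = 1 − e^(−2 × 0.1839 × 4.00) = 1 − e^(−1.471) = 1 − 0.2297 ≈ 0.770

0.770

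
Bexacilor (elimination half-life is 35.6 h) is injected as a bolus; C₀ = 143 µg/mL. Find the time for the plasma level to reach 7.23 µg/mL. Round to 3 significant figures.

153 hours

k = ln 2 / 35.6 = 0.01947 h⁻¹
C(t) = C₀ e^(−kt)  ⇒  t = ln(C₀/C) / k
t = ln(143/7.23) / 0.01947 = 2.985 / 0.01947 ≈ 153 hours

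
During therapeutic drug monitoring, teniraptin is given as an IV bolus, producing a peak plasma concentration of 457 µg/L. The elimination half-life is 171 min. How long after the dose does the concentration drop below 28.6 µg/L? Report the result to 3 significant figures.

k = ln 2 / 171 = 0.004053 min⁻¹
C(t) = C₀ e^(−kt)  ⇒  t = ln(C₀/C) / k
t = ln(457/28.6) / 0.004053 = 2.771 / 0.004053 ≈ 684 minutes

684 minutes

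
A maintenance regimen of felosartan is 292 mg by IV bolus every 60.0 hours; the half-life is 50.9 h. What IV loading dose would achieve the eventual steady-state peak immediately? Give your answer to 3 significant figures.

k = ln 2 / 50.9 = 0.01362 h⁻¹
Accumulation ratio R = 1 / (1 − e^(−kτ)) = 1 / (1 − e^(−0.01362×60.0)) = 1 / (1 − 0.4417) = 1.791
Loading dose = maintenance dose × R = 292 × 1.791 ≈ 523 mg

523 mg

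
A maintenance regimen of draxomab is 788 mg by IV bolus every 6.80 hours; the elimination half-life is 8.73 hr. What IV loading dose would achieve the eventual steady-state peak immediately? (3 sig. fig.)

k = ln 2 / 8.73 = 0.07940 hr⁻¹
Accumulation ratio R = 1 / (1 − e^(−kτ)) = 1 / (1 − e^(−0.07940×6.80)) = 1 / (1 − 0.5828) = 2.397
Loading dose = maintenance dose × R = 788 × 2.397 ≈ 1890 mg

1890 mg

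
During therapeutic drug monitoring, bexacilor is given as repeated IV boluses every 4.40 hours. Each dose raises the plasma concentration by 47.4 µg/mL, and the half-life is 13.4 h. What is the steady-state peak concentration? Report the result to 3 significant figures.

233 µg/mL

k = ln 2 / 13.4 = 0.05173 h⁻¹
Fraction remaining after one interval: e^(−kτ) = e^(−0.05173 × 4.40) = 0.7964
R = 1 / (1 − 0.7964) = 4.913
Css,max = 47.4 × 4.913 ≈ 233 µg/mL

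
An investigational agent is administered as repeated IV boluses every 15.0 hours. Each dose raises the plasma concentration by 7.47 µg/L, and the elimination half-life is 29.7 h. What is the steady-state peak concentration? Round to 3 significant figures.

25.3 µg/L

k = ln 2 / 29.7 = 0.02334 h⁻¹
Fraction remaining after one interval: e^(−kτ) = e^(−0.02334 × 15.0) = 0.7046
R = 1 / (1 − 0.7046) = 3.386
Css,max = 7.47 × 3.386 ≈ 25.3 µg/L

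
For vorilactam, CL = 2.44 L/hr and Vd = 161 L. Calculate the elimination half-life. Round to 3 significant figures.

k = CL / V = 2.44 / 161 = 0.01516 hr⁻¹
t½ = ln 2 / k = ln 2 / 0.01516 ≈ 45.7 hours

45.7 hours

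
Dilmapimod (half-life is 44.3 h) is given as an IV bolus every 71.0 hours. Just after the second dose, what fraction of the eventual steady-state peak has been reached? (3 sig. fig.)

k = ln 2 / 44.3 = 0.01565 h⁻¹
f_n = 1 − e^(−nkτ) = 1 − e^(−2 × 0.01565 × 71.0) = 1 − e^(−2.222) = 1 − 0.1084 ≈ 0.892

0.892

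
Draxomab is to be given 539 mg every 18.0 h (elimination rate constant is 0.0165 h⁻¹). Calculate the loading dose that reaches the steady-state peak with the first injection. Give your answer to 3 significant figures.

2100 mg

Accumulation ratio R = 1 / (1 − e^(−kτ)) = 1 / (1 − e^(−0.01650×18.0)) = 1 / (1 − 0.7430) = 3.892
Loading dose = maintenance dose × R = 539 × 3.892 ≈ 2100 mg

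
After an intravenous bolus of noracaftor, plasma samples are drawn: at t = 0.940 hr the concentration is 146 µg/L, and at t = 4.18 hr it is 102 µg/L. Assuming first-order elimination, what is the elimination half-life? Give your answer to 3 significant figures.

k = ln(C₁/C₂) / (t₂ − t₁) = ln(146/102) / (4.18 − 0.940)
  = 0.3586 / 3.240 = 0.1107 hr⁻¹
t½ = ln 2 / k = ln 2 / 0.1107 ≈ 6.26 hours

6.26 hours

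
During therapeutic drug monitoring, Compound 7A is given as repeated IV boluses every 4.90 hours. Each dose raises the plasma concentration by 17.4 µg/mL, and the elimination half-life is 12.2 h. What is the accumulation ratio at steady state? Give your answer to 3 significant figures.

4.12

k = ln 2 / 12.2 = 0.05682 h⁻¹
Fraction remaining after one interval: e^(−kτ) = e^(−0.05682 × 4.90) = 0.7570
R = 1 / (1 − 0.7570) = 1 / 0.2430 ≈ 4.12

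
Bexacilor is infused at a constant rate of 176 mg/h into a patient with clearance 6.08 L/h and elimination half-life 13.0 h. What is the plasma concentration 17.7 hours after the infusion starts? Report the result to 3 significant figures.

17.7 mg/L

Css = rate / CL = 176 / 6.08 = 28.95 mg/L
k = ln 2 / 13.0 = 0.05332 h⁻¹
C(t) = Css (1 − e^(−kt)) = 28.95 × (1 − e^(−0.9437)) = 28.95 × 0.6108 ≈ 17.7 mg/L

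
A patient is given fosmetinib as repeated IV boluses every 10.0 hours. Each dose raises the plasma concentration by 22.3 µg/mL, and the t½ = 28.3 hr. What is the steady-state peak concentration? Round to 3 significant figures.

103 µg/mL

k = ln 2 / 28.3 = 0.02449 hr⁻¹
Fraction remaining after one interval: e^(−kτ) = e^(−0.02449 × 10.0) = 0.7828
R = 1 / (1 − 0.7828) = 4.603
Css,max = 22.3 × 4.603 ≈ 103 µg/mL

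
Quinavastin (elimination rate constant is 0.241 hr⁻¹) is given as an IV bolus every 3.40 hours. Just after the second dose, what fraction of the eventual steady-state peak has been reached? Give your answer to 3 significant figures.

f_n = 1 − e^(−nkτ) = 1 − e^(−2 × 0.2410 × 3.40) = 1 − e^(−1.639) = 1 − 0.1942 ≈ 0.806

0.806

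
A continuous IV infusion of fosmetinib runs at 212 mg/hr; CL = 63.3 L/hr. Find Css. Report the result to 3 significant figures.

Css = infusion rate / CL = 212 / 63.3 ≈ 3.35 mg/L

3.35 mg/L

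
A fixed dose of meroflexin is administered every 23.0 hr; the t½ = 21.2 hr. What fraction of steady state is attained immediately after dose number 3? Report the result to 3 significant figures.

k = ln 2 / 21.2 = 0.03270 hr⁻¹
f_n = 1 − e^(−nkτ) = 1 − e^(−3 × 0.03270 × 23.0) = 1 − e^(−2.256) = 1 − 0.1048 ≈ 0.895

0.895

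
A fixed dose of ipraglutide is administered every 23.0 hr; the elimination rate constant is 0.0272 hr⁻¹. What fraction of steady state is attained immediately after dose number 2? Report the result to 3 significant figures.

0.714

f_n = 1 − e^(−nkτ) = 1 − e^(−2 × 0.02720 × 23.0) = 1 − e^(−1.251) = 1 − 0.2862 ≈ 0.714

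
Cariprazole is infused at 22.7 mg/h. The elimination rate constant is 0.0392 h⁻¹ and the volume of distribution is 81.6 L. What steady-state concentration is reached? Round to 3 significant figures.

7.10 mg/L

CL = k · V = 0.0392 × 81.6 = 3.199 L/h
Css = rate / CL = 22.7 / 3.199 ≈ 7.10 mg/L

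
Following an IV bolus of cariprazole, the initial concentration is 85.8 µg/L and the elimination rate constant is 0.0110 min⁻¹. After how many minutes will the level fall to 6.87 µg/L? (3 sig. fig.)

230 minutes

C(t) = C₀ e^(−kt)  ⇒  t = ln(C₀/C) / k
t = ln(85.8/6.87) / 0.01100 = 2.525 / 0.01100 ≈ 230 minutes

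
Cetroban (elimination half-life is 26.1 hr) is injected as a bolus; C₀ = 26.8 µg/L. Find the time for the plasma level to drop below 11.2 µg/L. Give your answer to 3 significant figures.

32.9 hours

k = ln 2 / 26.1 = 0.02656 hr⁻¹
C(t) = C₀ e^(−kt)  ⇒  t = ln(C₀/C) / k
t = ln(26.8/11.2) / 0.02656 = 0.8725 / 0.02656 ≈ 32.9 hours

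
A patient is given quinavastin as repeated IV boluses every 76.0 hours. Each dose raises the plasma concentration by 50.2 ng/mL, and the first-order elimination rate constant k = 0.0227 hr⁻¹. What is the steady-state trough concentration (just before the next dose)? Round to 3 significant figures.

10.9 ng/mL

Fraction remaining after one interval: e^(−kτ) = e^(−0.02270 × 76.0) = 0.1781
R = 1 / (1 − 0.1781) = 1.217
Css,max = 50.2 × 1.217 = 61.08 ng/mL
Css,min = Css,max × e^(−kτ) = 61.08 × 0.1781 ≈ 10.9 ng/mL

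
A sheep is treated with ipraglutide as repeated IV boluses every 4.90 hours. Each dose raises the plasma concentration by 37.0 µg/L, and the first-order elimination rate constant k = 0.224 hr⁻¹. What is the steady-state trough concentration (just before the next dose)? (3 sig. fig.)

Fraction remaining after one interval: e^(−kτ) = e^(−0.2240 × 4.90) = 0.3337
R = 1 / (1 − 0.3337) = 1.501
Css,max = 37.0 × 1.501 = 55.53 µg/L
Css,min = Css,max × e^(−kτ) = 55.53 × 0.3337 ≈ 18.5 µg/L

18.5 µg/L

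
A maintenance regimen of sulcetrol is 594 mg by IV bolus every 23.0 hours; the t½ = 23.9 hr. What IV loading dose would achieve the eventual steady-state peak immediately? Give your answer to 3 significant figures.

k = ln 2 / 23.9 = 0.02900 hr⁻¹
Accumulation ratio R = 1 / (1 − e^(−kτ)) = 1 / (1 − e^(−0.02900×23.0)) = 1 / (1 − 0.5132) = 2.054
Loading dose = maintenance dose × R = 594 × 2.054 ≈ 1220 mg

1220 mg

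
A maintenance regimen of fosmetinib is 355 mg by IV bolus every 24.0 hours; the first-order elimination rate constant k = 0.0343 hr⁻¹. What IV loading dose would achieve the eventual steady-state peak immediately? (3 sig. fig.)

633 mg

Accumulation ratio R = 1 / (1 − e^(−kτ)) = 1 / (1 − e^(−0.03430×24.0)) = 1 / (1 − 0.4390) = 1.783
Loading dose = maintenance dose × R = 355 × 1.783 ≈ 633 mg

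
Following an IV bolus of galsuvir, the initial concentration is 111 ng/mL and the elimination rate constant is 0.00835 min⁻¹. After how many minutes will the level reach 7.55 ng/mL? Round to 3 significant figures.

322 minutes

C(t) = C₀ e^(−kt)  ⇒  t = ln(C₀/C) / k
t = ln(111/7.55) / 0.008350 = 2.688 / 0.008350 ≈ 322 minutes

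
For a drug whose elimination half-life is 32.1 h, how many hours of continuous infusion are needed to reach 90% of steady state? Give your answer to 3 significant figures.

107 hours

k = ln 2 / 32.1 = 0.02159 h⁻¹
f = 1 − e^(−kt)  ⇒  t = −ln(1 − f) / k
t = −ln(1 − 0.9) / 0.02159 = 2.303 / 0.02159 ≈ 107 hours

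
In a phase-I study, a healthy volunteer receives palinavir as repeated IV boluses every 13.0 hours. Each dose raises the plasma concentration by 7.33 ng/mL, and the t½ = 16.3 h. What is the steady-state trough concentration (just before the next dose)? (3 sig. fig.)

9.93 ng/mL

k = ln 2 / 16.3 = 0.04252 h⁻¹
Fraction remaining after one interval: e^(−kτ) = e^(−0.04252 × 13.0) = 0.5753
R = 1 / (1 − 0.5753) = 2.355
Css,max = 7.33 × 2.355 = 17.26 ng/mL
Css,min = Css,max × e^(−kτ) = 17.26 × 0.5753 ≈ 9.93 ng/mL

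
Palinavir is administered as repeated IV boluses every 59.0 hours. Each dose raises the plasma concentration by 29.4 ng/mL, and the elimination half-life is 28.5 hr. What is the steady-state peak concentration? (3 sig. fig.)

38.6 ng/mL

k = ln 2 / 28.5 = 0.02432 hr⁻¹
Fraction remaining after one interval: e^(−kτ) = e^(−0.02432 × 59.0) = 0.2381
R = 1 / (1 − 0.2381) = 1.313
Css,max = 29.4 × 1.313 ≈ 38.6 ng/mL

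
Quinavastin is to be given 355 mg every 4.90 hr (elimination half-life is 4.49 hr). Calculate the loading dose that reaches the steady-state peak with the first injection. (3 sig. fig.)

669 mg

k = ln 2 / 4.49 = 0.1544 hr⁻¹
Accumulation ratio R = 1 / (1 − e^(−kτ)) = 1 / (1 − e^(−0.1544×4.90)) = 1 / (1 − 0.4693) = 1.884
Loading dose = maintenance dose × R = 355 × 1.884 ≈ 669 mg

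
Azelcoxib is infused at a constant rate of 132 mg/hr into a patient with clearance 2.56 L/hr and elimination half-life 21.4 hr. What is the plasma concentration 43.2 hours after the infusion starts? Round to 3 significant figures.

Css = rate / CL = 132 / 2.56 = 51.56 µg/mL
k = ln 2 / 21.4 = 0.03239 hr⁻¹
C(t) = Css (1 − e^(−kt)) = 51.56 × (1 − e^(−1.399)) = 51.56 × 0.7532 ≈ 38.8 µg/mL

38.8 µg/mL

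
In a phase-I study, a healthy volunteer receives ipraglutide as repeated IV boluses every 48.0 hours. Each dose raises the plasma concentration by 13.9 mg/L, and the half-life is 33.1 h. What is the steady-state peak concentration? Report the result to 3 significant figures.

21.9 mg/L

k = ln 2 / 33.1 = 0.02094 h⁻¹
Fraction remaining after one interval: e^(−kτ) = e^(−0.02094 × 48.0) = 0.3660
R = 1 / (1 − 0.3660) = 1.577
Css,max = 13.9 × 1.577 ≈ 21.9 mg/L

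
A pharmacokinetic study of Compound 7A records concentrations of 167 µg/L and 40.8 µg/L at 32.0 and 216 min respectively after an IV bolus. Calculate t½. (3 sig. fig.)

90.5 minutes

k = ln(C₁/C₂) / (t₂ − t₁) = ln(167/40.8) / (216 − 32.0)
  = 1.409 / 184.0 = 0.007659 min⁻¹
t½ = ln 2 / k = ln 2 / 0.007659 ≈ 90.5 minutes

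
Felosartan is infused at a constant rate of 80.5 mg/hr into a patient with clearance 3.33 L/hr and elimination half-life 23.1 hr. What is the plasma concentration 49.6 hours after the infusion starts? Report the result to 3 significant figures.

18.7 µg/mL

Css = rate / CL = 80.5 / 3.33 = 24.17 µg/mL
k = ln 2 / 23.1 = 0.03001 hr⁻¹
C(t) = Css (1 − e^(−kt)) = 24.17 × (1 − e^(−1.488)) = 24.17 × 0.7742 ≈ 18.7 µg/mL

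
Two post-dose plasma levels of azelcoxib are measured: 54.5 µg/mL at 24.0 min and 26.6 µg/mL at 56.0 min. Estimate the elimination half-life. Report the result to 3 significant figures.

30.9 minutes

k = ln(C₁/C₂) / (t₂ − t₁) = ln(54.5/26.6) / (56.0 − 24.0)
  = 0.7173 / 32.00 = 0.02242 min⁻¹
t½ = ln 2 / k = ln 2 / 0.02242 ≈ 30.9 minutes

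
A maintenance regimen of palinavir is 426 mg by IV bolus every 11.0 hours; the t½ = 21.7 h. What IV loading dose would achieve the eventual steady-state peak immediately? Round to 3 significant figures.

1440 mg

k = ln 2 / 21.7 = 0.03194 h⁻¹
Accumulation ratio R = 1 / (1 − e^(−kτ)) = 1 / (1 − e^(−0.03194×11.0)) = 1 / (1 − 0.7037) = 3.375
Loading dose = maintenance dose × R = 426 × 3.375 ≈ 1440 mg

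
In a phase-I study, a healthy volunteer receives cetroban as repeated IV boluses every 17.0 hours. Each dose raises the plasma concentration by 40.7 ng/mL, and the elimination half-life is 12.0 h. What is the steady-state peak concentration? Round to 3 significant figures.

k = ln 2 / 12.0 = 0.05776 h⁻¹
Fraction remaining after one interval: e^(−kτ) = e^(−0.05776 × 17.0) = 0.3746
R = 1 / (1 − 0.3746) = 1.599
Css,max = 40.7 × 1.599 ≈ 65.1 ng/mL

65.1 ng/mL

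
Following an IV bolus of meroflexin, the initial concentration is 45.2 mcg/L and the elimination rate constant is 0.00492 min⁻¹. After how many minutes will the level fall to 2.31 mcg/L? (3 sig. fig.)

604 minutes

C(t) = C₀ e^(−kt)  ⇒  t = ln(C₀/C) / k
t = ln(45.2/2.31) / 0.004920 = 2.974 / 0.004920 ≈ 604 minutes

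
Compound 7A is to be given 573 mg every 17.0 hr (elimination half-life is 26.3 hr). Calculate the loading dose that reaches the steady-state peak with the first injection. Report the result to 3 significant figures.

1590 mg

k = ln 2 / 26.3 = 0.02636 hr⁻¹
Accumulation ratio R = 1 / (1 − e^(−kτ)) = 1 / (1 − e^(−0.02636×17.0)) = 1 / (1 − 0.6389) = 2.769
Loading dose = maintenance dose × R = 573 × 2.769 ≈ 1590 mg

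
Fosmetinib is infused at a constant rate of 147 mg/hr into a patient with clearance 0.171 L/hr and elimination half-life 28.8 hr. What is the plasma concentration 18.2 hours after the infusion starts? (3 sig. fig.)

Css = rate / CL = 147 / 0.171 = 859.6 µg/mL
k = ln 2 / 28.8 = 0.02407 hr⁻¹
C(t) = Css (1 − e^(−kt)) = 859.6 × (1 − e^(−0.4380)) = 859.6 × 0.3547 ≈ 305 µg/mL

305 µg/mL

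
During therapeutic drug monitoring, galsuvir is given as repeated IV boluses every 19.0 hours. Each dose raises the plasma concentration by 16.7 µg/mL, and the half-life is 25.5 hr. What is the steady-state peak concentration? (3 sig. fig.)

41.4 µg/mL

k = ln 2 / 25.5 = 0.02718 hr⁻¹
Fraction remaining after one interval: e^(−kτ) = e^(−0.02718 × 19.0) = 0.5966
R = 1 / (1 − 0.5966) = 2.479
Css,max = 16.7 × 2.479 ≈ 41.4 µg/mL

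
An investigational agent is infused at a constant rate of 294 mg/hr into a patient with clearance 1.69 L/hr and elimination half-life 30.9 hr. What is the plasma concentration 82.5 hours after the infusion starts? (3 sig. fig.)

147 mg/L

Css = rate / CL = 294 / 1.69 = 174.0 mg/L
k = ln 2 / 30.9 = 0.02243 hr⁻¹
C(t) = Css (1 − e^(−kt)) = 174.0 × (1 − e^(−1.851)) = 174.0 × 0.8429 ≈ 147 mg/L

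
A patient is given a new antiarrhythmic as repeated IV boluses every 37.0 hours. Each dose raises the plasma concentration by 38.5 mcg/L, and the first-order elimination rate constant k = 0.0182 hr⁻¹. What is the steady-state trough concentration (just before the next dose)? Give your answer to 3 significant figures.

40.1 mcg/L

Fraction remaining after one interval: e^(−kτ) = e^(−0.01820 × 37.0) = 0.5100
R = 1 / (1 − 0.5100) = 2.041
Css,max = 38.5 × 2.041 = 78.57 mcg/L
Css,min = Css,max × e^(−kτ) = 78.57 × 0.5100 ≈ 40.1 mcg/L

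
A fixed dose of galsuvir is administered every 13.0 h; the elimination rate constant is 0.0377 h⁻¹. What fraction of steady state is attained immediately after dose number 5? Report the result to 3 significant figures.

0.914

f_n = 1 − e^(−nkτ) = 1 − e^(−5 × 0.03770 × 13.0) = 1 − e^(−2.450) = 1 − 0.08625 ≈ 0.914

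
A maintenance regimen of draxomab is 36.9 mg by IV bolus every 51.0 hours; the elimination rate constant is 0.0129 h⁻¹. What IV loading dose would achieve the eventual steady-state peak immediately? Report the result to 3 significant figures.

Accumulation ratio R = 1 / (1 − e^(−kτ)) = 1 / (1 − e^(−0.01290×51.0)) = 1 / (1 − 0.5179) = 2.074
Loading dose = maintenance dose × R = 36.9 × 2.074 ≈ 76.5 mg

76.5 mg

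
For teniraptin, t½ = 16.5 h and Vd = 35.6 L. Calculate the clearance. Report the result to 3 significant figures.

1.50 L/h

k = ln 2 / t½ = ln 2 / 16.5 = 0.04201 h⁻¹
CL = k · V = 0.04201 × 35.6 ≈ 1.50 L/h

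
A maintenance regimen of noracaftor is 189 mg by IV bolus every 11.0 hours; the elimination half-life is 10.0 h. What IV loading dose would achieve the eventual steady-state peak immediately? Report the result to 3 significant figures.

k = ln 2 / 10.0 = 0.06931 h⁻¹
Accumulation ratio R = 1 / (1 − e^(−kτ)) = 1 / (1 − e^(−0.06931×11.0)) = 1 / (1 − 0.4665) = 1.874
Loading dose = maintenance dose × R = 189 × 1.874 ≈ 354 mg

354 mg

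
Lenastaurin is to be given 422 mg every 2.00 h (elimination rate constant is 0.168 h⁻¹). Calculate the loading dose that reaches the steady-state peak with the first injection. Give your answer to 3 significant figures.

Accumulation ratio R = 1 / (1 − e^(−kτ)) = 1 / (1 − e^(−0.1680×2.00)) = 1 / (1 − 0.7146) = 3.504
Loading dose = maintenance dose × R = 422 × 3.504 ≈ 1480 mg

1480 mg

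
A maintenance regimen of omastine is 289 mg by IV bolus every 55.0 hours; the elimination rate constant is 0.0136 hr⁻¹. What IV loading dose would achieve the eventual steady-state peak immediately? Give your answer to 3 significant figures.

Accumulation ratio R = 1 / (1 − e^(−kτ)) = 1 / (1 − e^(−0.01360×55.0)) = 1 / (1 − 0.4733) = 1.899
Loading dose = maintenance dose × R = 289 × 1.899 ≈ 549 mg

549 mg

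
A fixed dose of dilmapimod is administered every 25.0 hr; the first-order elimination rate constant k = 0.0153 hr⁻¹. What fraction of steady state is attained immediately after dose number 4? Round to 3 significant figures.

f_n = 1 − e^(−nkτ) = 1 − e^(−4 × 0.01530 × 25.0) = 1 − e^(−1.530) = 1 − 0.2165 ≈ 0.783

0.783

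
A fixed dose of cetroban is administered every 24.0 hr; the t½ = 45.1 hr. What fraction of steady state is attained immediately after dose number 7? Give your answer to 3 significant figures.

k = ln 2 / 45.1 = 0.01537 hr⁻¹
f_n = 1 − e^(−nkτ) = 1 − e^(−7 × 0.01537 × 24.0) = 1 − e^(−2.582) = 1 − 0.07562 ≈ 0.924

0.924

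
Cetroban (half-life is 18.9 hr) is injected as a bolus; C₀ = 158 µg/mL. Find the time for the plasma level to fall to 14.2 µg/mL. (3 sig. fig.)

65.7 hours

k = ln 2 / 18.9 = 0.03667 hr⁻¹
C(t) = C₀ e^(−kt)  ⇒  t = ln(C₀/C) / k
t = ln(158/14.2) / 0.03667 = 2.409 / 0.03667 ≈ 65.7 hours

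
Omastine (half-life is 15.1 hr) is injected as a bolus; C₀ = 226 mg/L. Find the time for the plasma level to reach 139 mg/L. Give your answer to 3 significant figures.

k = ln 2 / 15.1 = 0.04590 hr⁻¹
C(t) = C₀ e^(−kt)  ⇒  t = ln(C₀/C) / k
t = ln(226/139) / 0.04590 = 0.4861 / 0.04590 ≈ 10.6 hours

10.6 hours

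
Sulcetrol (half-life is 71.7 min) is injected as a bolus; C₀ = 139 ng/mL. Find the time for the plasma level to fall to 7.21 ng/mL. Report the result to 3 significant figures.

k = ln 2 / 71.7 = 0.009667 min⁻¹
C(t) = C₀ e^(−kt)  ⇒  t = ln(C₀/C) / k
t = ln(139/7.21) / 0.009667 = 2.959 / 0.009667 ≈ 306 minutes

306 minutes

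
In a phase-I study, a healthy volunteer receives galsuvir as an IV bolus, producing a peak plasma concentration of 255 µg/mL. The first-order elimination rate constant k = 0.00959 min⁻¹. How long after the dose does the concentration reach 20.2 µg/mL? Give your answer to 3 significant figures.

264 minutes

C(t) = C₀ e^(−kt)  ⇒  t = ln(C₀/C) / k
t = ln(255/20.2) / 0.009590 = 2.536 / 0.009590 ≈ 264 minutes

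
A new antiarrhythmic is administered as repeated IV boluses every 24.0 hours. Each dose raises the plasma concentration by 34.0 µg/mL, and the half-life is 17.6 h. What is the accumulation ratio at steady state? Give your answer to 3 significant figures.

k = ln 2 / 17.6 = 0.03938 h⁻¹
Fraction remaining after one interval: e^(−kτ) = e^(−0.03938 × 24.0) = 0.3886
R = 1 / (1 − 0.3886) = 1 / 0.6114 ≈ 1.64

1.64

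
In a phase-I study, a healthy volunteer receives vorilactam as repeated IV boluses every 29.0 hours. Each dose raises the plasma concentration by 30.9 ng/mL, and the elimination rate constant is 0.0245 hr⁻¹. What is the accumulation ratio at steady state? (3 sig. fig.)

Fraction remaining after one interval: e^(−kτ) = e^(−0.02450 × 29.0) = 0.4914
R = 1 / (1 − 0.4914) = 1 / 0.5086 ≈ 1.97

1.97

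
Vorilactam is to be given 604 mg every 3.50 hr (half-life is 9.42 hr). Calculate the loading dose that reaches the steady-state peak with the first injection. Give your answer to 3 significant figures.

k = ln 2 / 9.42 = 0.07358 hr⁻¹
Accumulation ratio R = 1 / (1 − e^(−kτ)) = 1 / (1 − e^(−0.07358×3.50)) = 1 / (1 − 0.7730) = 4.404
Loading dose = maintenance dose × R = 604 × 4.404 ≈ 2660 mg

2660 mg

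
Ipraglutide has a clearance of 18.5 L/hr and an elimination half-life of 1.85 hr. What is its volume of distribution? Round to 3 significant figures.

k = ln 2 / t½ = ln 2 / 1.85 = 0.3747 hr⁻¹
V = CL / k = 18.5 / 0.3747 ≈ 49.4 L

49.4 L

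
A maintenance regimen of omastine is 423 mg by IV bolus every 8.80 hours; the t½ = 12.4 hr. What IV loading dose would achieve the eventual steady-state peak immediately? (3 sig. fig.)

1090 mg

k = ln 2 / 12.4 = 0.05590 hr⁻¹
Accumulation ratio R = 1 / (1 − e^(−kτ)) = 1 / (1 − e^(−0.05590×8.80)) = 1 / (1 − 0.6115) = 2.574
Loading dose = maintenance dose × R = 423 × 2.574 ≈ 1090 mg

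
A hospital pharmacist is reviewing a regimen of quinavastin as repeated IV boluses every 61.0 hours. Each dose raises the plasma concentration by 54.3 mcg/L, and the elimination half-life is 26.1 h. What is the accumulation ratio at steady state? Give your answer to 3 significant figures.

k = ln 2 / 26.1 = 0.02656 h⁻¹
Fraction remaining after one interval: e^(−kτ) = e^(−0.02656 × 61.0) = 0.1979
R = 1 / (1 − 0.1979) = 1 / 0.8021 ≈ 1.25

1.25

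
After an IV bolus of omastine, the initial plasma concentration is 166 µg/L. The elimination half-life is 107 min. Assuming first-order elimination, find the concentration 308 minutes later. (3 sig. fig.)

22.6 µg/L

k = ln 2 / 107 = 0.006478 min⁻¹
C(t) = C₀ e^(−kt) = 166 × e^(−0.006478 × 308) = 166 × e^(−1.995) = 166 × 0.1360 ≈ 22.6 µg/L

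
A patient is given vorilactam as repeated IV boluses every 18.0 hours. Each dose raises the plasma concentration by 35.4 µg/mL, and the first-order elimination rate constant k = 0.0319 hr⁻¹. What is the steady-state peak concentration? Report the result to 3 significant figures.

Fraction remaining after one interval: e^(−kτ) = e^(−0.03190 × 18.0) = 0.5632
R = 1 / (1 − 0.5632) = 2.289
Css,max = 35.4 × 2.289 ≈ 81.0 µg/mL

81.0 µg/mL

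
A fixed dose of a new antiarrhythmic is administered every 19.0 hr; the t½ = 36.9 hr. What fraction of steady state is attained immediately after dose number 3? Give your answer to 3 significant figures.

k = ln 2 / 36.9 = 0.01878 hr⁻¹
f_n = 1 − e^(−nkτ) = 1 − e^(−3 × 0.01878 × 19.0) = 1 − e^(−1.071) = 1 − 0.3428 ≈ 0.657

0.657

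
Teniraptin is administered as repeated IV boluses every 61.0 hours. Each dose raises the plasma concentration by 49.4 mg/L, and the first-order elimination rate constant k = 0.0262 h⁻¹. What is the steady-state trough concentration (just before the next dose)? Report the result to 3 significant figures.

12.5 mg/L

Fraction remaining after one interval: e^(−kτ) = e^(−0.02620 × 61.0) = 0.2023
R = 1 / (1 − 0.2023) = 1.254
Css,max = 49.4 × 1.254 = 61.92 mg/L
Css,min = Css,max × e^(−kτ) = 61.92 × 0.2023 ≈ 12.5 mg/L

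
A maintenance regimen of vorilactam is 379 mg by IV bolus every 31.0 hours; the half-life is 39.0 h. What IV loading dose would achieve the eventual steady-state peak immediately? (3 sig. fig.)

k = ln 2 / 39.0 = 0.01777 h⁻¹
Accumulation ratio R = 1 / (1 − e^(−kτ)) = 1 / (1 − e^(−0.01777×31.0)) = 1 / (1 − 0.5764) = 2.361
Loading dose = maintenance dose × R = 379 × 2.361 ≈ 895 mg

895 mg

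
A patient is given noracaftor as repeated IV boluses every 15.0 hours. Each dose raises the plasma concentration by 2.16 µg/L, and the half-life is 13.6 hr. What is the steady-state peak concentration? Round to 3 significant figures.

4.04 µg/L

k = ln 2 / 13.6 = 0.05097 hr⁻¹
Fraction remaining after one interval: e^(−kτ) = e^(−0.05097 × 15.0) = 0.4656
R = 1 / (1 − 0.4656) = 1.871
Css,max = 2.16 × 1.871 ≈ 4.04 µg/L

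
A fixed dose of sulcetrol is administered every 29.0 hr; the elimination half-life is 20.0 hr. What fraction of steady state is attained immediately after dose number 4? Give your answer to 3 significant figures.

0.982

k = ln 2 / 20.0 = 0.03466 hr⁻¹
f_n = 1 − e^(−nkτ) = 1 − e^(−4 × 0.03466 × 29.0) = 1 − e^(−4.020) = 1 − 0.01795 ≈ 0.982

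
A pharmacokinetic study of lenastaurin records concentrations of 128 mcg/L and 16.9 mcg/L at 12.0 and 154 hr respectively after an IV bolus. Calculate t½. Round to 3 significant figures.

k = ln(C₁/C₂) / (t₂ − t₁) = ln(128/16.9) / (154 − 12.0)
  = 2.025 / 142.0 = 0.01426 hr⁻¹
t½ = ln 2 / k = ln 2 / 0.01426 ≈ 48.6 hours

48.6 hours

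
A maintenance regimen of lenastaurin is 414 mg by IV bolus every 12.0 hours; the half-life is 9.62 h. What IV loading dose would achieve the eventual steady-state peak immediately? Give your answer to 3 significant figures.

k = ln 2 / 9.62 = 0.07205 h⁻¹
Accumulation ratio R = 1 / (1 − e^(−kτ)) = 1 / (1 − e^(−0.07205×12.0)) = 1 / (1 − 0.4212) = 1.728
Loading dose = maintenance dose × R = 414 × 1.728 ≈ 715 mg

715 mg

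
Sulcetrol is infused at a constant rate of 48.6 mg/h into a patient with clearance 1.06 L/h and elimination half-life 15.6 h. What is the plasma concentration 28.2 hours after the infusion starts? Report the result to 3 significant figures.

Css = rate / CL = 48.6 / 1.06 = 45.85 µg/mL
k = ln 2 / 15.6 = 0.04443 h⁻¹
C(t) = Css (1 − e^(−kt)) = 45.85 × (1 − e^(−1.253)) = 45.85 × 0.7144 ≈ 32.8 µg/mL

32.8 µg/mL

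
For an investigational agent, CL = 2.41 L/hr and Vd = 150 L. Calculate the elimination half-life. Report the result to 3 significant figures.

43.1 hours

k = CL / V = 2.41 / 150 = 0.01607 hr⁻¹
t½ = ln 2 / k = ln 2 / 0.01607 ≈ 43.1 hours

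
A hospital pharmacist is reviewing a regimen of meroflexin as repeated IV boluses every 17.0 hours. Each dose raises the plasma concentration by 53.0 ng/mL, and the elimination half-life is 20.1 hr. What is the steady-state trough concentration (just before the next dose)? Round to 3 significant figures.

k = ln 2 / 20.1 = 0.03448 hr⁻¹
Fraction remaining after one interval: e^(−kτ) = e^(−0.03448 × 17.0) = 0.5564
R = 1 / (1 − 0.5564) = 2.254
Css,max = 53.0 × 2.254 = 119.5 ng/mL
Css,min = Css,max × e^(−kτ) = 119.5 × 0.5564 ≈ 66.5 ng/mL

66.5 ng/mL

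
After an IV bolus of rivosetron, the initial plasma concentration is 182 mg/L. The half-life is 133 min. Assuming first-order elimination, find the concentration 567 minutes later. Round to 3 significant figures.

k = ln 2 / 133 = 0.005212 min⁻¹
567 min is 4.263 half-lives, so C = 182 × (1/2)^4.263 = 182 × 0.05208 ≈ 9.48 mg/L

9.48 mg/L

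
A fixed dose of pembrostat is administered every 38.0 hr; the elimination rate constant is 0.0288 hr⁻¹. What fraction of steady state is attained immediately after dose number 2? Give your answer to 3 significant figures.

0.888

f_n = 1 − e^(−nkτ) = 1 − e^(−2 × 0.02880 × 38.0) = 1 − e^(−2.189) = 1 − 0.1121 ≈ 0.888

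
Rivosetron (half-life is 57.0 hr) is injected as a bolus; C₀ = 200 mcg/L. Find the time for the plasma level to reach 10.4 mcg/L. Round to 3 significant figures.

243 hours

k = ln 2 / 57.0 = 0.01216 hr⁻¹
C(t) = C₀ e^(−kt)  ⇒  t = ln(C₀/C) / k
t = ln(200/10.4) / 0.01216 = 2.957 / 0.01216 ≈ 243 hours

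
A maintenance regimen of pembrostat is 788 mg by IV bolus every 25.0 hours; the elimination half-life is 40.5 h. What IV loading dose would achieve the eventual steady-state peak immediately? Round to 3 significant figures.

2260 mg

k = ln 2 / 40.5 = 0.01711 h⁻¹
Accumulation ratio R = 1 / (1 − e^(−kτ)) = 1 / (1 − e^(−0.01711×25.0)) = 1 / (1 − 0.6519) = 2.873
Loading dose = maintenance dose × R = 788 × 2.873 ≈ 2260 mg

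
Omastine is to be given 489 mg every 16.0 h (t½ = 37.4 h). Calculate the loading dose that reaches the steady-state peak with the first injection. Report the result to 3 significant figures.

k = ln 2 / 37.4 = 0.01853 h⁻¹
Accumulation ratio R = 1 / (1 − e^(−kτ)) = 1 / (1 − e^(−0.01853×16.0)) = 1 / (1 − 0.7434) = 3.897
Loading dose = maintenance dose × R = 489 × 3.897 ≈ 1910 mg

1910 mg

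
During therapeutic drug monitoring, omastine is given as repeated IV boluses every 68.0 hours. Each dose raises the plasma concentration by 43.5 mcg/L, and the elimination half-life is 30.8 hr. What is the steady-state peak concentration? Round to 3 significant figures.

k = ln 2 / 30.8 = 0.02250 hr⁻¹
Fraction remaining after one interval: e^(−kτ) = e^(−0.02250 × 68.0) = 0.2165
R = 1 / (1 − 0.2165) = 1.276
Css,max = 43.5 × 1.276 ≈ 55.5 mcg/L

55.5 mcg/L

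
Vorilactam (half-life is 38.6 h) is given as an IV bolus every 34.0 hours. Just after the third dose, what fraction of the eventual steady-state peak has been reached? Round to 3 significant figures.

0.840

k = ln 2 / 38.6 = 0.01796 h⁻¹
f_n = 1 − e^(−nkτ) = 1 − e^(−3 × 0.01796 × 34.0) = 1 − e^(−1.832) = 1 − 0.1602 ≈ 0.840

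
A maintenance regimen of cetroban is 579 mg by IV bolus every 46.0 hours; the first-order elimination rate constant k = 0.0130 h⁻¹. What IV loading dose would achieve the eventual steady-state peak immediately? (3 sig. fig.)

Accumulation ratio R = 1 / (1 − e^(−kτ)) = 1 / (1 − e^(−0.01300×46.0)) = 1 / (1 − 0.5499) = 2.222
Loading dose = maintenance dose × R = 579 × 2.222 ≈ 1290 mg

1290 mg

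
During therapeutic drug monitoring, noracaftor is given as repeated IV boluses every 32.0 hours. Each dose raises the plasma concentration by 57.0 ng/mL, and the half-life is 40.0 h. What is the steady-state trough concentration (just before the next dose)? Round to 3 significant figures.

76.9 ng/mL

k = ln 2 / 40.0 = 0.01733 h⁻¹
Fraction remaining after one interval: e^(−kτ) = e^(−0.01733 × 32.0) = 0.5743
R = 1 / (1 − 0.5743) = 2.349
Css,max = 57.0 × 2.349 = 133.9 ng/mL
Css,min = Css,max × e^(−kτ) = 133.9 × 0.5743 ≈ 76.9 ng/mL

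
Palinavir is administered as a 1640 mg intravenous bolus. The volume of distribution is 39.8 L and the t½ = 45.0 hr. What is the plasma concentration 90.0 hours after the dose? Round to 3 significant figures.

C₀ = dose / V = 1640 / 39.8 = 41.21 µg/mL
k = ln 2 / 45.0 = 0.01540 hr⁻¹
C(t) = C₀ e^(−kt) = 41.21 × e^(−0.01540 × 90.0) = 41.21 × e^(−1.386) = 41.21 × 0.2500 ≈ 10.3 µg/mL

10.3 µg/mL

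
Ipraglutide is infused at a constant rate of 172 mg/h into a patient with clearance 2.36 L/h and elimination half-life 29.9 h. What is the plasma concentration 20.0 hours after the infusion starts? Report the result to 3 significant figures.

Css = rate / CL = 172 / 2.36 = 72.88 µg/mL
k = ln 2 / 29.9 = 0.02318 h⁻¹
C(t) = Css (1 − e^(−kt)) = 72.88 × (1 − e^(−0.4636)) = 72.88 × 0.3710 ≈ 27.0 µg/mL

27.0 µg/mL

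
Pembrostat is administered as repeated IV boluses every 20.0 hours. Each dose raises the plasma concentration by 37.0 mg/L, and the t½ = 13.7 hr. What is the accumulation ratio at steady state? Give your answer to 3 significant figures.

k = ln 2 / 13.7 = 0.05059 hr⁻¹
Fraction remaining after one interval: e^(−kτ) = e^(−0.05059 × 20.0) = 0.3635
R = 1 / (1 − 0.3635) = 1 / 0.6365 ≈ 1.57

1.57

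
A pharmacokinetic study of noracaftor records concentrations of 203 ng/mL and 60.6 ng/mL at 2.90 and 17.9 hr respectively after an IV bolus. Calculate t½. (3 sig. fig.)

8.60 hours

k = ln(C₁/C₂) / (t₂ − t₁) = ln(203/60.6) / (17.9 − 2.90)
  = 1.209 / 15.00 = 0.08059 hr⁻¹
t½ = ln 2 / k = ln 2 / 0.08059 ≈ 8.60 hours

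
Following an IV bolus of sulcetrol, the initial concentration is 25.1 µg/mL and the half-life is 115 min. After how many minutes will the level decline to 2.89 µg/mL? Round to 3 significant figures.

359 minutes

k = ln 2 / 115 = 0.006027 min⁻¹
C(t) = C₀ e^(−kt)  ⇒  t = ln(C₀/C) / k
t = ln(25.1/2.89) / 0.006027 = 2.162 / 0.006027 ≈ 359 minutes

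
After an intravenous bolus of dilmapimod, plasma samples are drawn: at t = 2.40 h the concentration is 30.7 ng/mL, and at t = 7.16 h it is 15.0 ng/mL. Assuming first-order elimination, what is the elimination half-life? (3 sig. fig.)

k = ln(C₁/C₂) / (t₂ − t₁) = ln(30.7/15.0) / (7.16 − 2.40)
  = 0.7162 / 4.760 = 0.1505 h⁻¹
t½ = ln 2 / k = ln 2 / 0.1505 ≈ 4.61 hours

4.61 hours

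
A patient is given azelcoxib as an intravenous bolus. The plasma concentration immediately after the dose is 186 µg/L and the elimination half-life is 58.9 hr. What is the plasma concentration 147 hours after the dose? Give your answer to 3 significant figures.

k = ln 2 / 58.9 = 0.01177 hr⁻¹
C(t) = C₀ e^(−kt) = 186 × e^(−0.01177 × 147) = 186 × e^(−1.730) = 186 × 0.1773 ≈ 33.0 µg/L

33.0 µg/L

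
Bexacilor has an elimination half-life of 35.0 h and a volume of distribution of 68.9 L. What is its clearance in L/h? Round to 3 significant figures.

k = ln 2 / t½ = ln 2 / 35.0 = 0.01980 h⁻¹
CL = k · V = 0.01980 × 68.9 ≈ 1.36 L/h

1.36 L/h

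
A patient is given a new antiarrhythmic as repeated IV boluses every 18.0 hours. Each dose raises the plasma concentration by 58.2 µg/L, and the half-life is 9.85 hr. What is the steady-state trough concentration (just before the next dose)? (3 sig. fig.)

k = ln 2 / 9.85 = 0.07037 hr⁻¹
Fraction remaining after one interval: e^(−kτ) = e^(−0.07037 × 18.0) = 0.2818
R = 1 / (1 − 0.2818) = 1.392
Css,max = 58.2 × 1.392 = 81.03 µg/L
Css,min = Css,max × e^(−kτ) = 81.03 × 0.2818 ≈ 22.8 µg/L

22.8 µg/L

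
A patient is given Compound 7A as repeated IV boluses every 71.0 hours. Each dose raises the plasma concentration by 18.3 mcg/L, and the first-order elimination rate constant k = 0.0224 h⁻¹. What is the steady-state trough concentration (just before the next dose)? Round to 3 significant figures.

Fraction remaining after one interval: e^(−kτ) = e^(−0.02240 × 71.0) = 0.2038
R = 1 / (1 − 0.2038) = 1.256
Css,max = 18.3 × 1.256 = 22.99 mcg/L
Css,min = Css,max × e^(−kτ) = 22.99 × 0.2038 ≈ 4.69 mcg/L

4.69 mcg/L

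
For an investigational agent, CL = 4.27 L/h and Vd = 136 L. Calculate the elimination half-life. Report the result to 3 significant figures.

k = CL / V = 4.27 / 136 = 0.03140 h⁻¹
t½ = ln 2 / k = ln 2 / 0.03140 ≈ 22.1 hours

22.1 hours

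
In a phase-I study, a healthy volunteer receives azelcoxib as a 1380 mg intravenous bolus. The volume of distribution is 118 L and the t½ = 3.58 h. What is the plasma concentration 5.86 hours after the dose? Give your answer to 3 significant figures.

3.76 mg/L

C₀ = dose / V = 1380 / 118 = 11.69 mg/L
k = ln 2 / 3.58 = 0.1936 h⁻¹
C(t) = C₀ e^(−kt) = 11.69 × e^(−0.1936 × 5.86) = 11.69 × e^(−1.135) = 11.69 × 0.3216 ≈ 3.76 mg/L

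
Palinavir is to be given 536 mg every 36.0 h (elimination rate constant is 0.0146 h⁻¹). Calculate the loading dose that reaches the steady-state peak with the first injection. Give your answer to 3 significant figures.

1310 mg

Accumulation ratio R = 1 / (1 − e^(−kτ)) = 1 / (1 − e^(−0.01460×36.0)) = 1 / (1 − 0.5912) = 2.446
Loading dose = maintenance dose × R = 536 × 2.446 ≈ 1310 mg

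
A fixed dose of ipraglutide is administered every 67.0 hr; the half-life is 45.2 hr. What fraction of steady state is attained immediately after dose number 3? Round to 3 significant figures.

k = ln 2 / 45.2 = 0.01534 hr⁻¹
f_n = 1 − e^(−nkτ) = 1 − e^(−3 × 0.01534 × 67.0) = 1 − e^(−3.082) = 1 − 0.04585 ≈ 0.954

0.954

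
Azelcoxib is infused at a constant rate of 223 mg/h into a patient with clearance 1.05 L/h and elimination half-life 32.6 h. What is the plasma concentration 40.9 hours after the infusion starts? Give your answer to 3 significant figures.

123 µg/mL

Css = rate / CL = 223 / 1.05 = 212.4 µg/mL
k = ln 2 / 32.6 = 0.02126 h⁻¹
C(t) = Css (1 − e^(−kt)) = 212.4 × (1 − e^(−0.8696)) = 212.4 × 0.5809 ≈ 123 µg/mL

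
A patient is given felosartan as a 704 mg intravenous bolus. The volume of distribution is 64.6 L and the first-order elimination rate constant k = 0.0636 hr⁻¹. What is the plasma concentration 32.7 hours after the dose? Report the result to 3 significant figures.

1.36 mg/L

C₀ = dose / V = 704 / 64.6 = 10.90 mg/L
C(t) = C₀ e^(−kt) = 10.90 × e^(−0.06360 × 32.7) = 10.90 × e^(−2.080) = 10.90 × 0.1250 ≈ 1.36 mg/L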